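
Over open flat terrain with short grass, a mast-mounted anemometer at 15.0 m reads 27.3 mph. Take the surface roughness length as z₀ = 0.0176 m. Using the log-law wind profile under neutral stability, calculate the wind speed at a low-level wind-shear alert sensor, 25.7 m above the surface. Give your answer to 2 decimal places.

Log law: V(z) ∝ ln(z/z₀), so V₂/V₁ = ln(z₂/z₀) / ln(z₁/z₀).
ln(25.7/0.0176) = 7.2863, ln(15.0/0.0176) = 6.7479
V₂ = 27.3 × 7.2863/6.7479 = 27.3 × 1.0798 = 29.4784 mph

29.48 mph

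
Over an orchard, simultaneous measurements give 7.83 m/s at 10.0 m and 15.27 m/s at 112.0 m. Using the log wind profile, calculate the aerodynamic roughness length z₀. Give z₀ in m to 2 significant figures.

Log law: V(z) ∝ ln(z/z₀). With r = V₁/V₂ = 7.83/15.27 = 0.51277,
r · ln(z₂/z₀) = ln(z₁/z₀) ⇒ ln z₀ = (ln z₁ − r·ln z₂)/(1 − r)
ln z₀ = (2.30259 − 0.51277×4.71850) / 0.48723 = -0.2400
z₀ = exp(-0.2400) = 0.7867 m

z₀ ≈ 0.79 m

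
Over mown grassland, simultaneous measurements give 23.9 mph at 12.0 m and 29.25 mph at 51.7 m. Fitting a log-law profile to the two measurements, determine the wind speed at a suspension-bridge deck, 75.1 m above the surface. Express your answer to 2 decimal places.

30.62 mph

Log law: V ∝ ln(z/z₀). From the pair, with r = V₁/V₂ = 0.81709,
ln z₀ = (ln z₁ − r·ln z₂)/(1 − r) = (2.4849 − 0.81709×3.9455)/0.18291 = -4.0398 → z₀ = 0.01760 m
V₃ = V₁ · ln(z₃/z₀)/ln(z₁/z₀) = 23.9 × 8.3586/6.5247 = 30.6176 mph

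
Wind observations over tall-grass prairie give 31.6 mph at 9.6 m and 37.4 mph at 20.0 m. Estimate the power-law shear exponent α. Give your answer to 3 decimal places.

Power law: V₂/V₁ = (z₂/z₁)^α ⇒ α = ln(V₂/V₁) / ln(z₂/z₁)
α = ln(37.4/31.6) / ln(20.0/9.6) = ln(1.1835) / ln(2.0833)
  = 0.16851 / 0.73397 = 0.22959

α ≈ 0.230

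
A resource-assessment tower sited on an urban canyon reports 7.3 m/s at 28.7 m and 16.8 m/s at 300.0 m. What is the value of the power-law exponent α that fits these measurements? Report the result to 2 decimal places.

Power law: V₂/V₁ = (z₂/z₁)^α ⇒ α = ln(V₂/V₁) / ln(z₂/z₁)
α = ln(16.8/7.3) / ln(300.0/28.7) = ln(2.3014) / ln(10.4530)
  = 0.83350 / 2.34689 = 0.35515

α ≈ 0.36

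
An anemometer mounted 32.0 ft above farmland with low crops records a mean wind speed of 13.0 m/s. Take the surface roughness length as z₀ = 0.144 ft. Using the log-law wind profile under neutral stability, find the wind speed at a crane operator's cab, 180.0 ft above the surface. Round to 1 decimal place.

Log law: V(z) ∝ ln(z/z₀), so V₂/V₁ = ln(z₂/z₀) / ln(z₁/z₀).
ln(180.0/0.144) = 7.1309, ln(32.0/0.144) = 5.4037
V₂ = 13.0 × 7.1309/5.4037 = 13.0 × 1.3196 = 17.1553 m/s

17.2 m/s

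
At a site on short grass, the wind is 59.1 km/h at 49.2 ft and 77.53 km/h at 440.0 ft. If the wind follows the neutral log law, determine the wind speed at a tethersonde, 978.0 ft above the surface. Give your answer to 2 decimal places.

84.25 km/h

Log law: V ∝ ln(z/z₀). From the pair, with r = V₁/V₂ = 0.76229,
ln z₀ = (ln z₁ − r·ln z₂)/(1 − r) = (3.8959 − 0.76229×6.0868)/0.23771 = -3.1297 → z₀ = 0.04373 ft
V₃ = V₁ · ln(z₃/z₀)/ln(z₁/z₀) = 59.1 × 10.0152/7.0256 = 84.2491 km/h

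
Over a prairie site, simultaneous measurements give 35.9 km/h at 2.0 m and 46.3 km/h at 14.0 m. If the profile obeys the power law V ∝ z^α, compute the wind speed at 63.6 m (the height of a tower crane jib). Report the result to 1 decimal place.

First find α: α = ln(V₂/V₁)/ln(z₂/z₁) = ln(46.3/35.9)/ln(14.0/2.0) = 0.25440/1.94591 = 0.1307
Extrapolate from 14.0 m to 63.6 m: V₃ = 46.3 × (63.6/14.0)^0.1307 = 46.3 × 1.2188 = 56.4312 km/h

56.4 km/h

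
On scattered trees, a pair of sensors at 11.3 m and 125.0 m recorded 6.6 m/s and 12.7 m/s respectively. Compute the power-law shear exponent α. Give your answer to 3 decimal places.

Power law: V₂/V₁ = (z₂/z₁)^α ⇒ α = ln(V₂/V₁) / ln(z₂/z₁)
α = ln(12.7/6.6) / ln(125.0/11.3) = ln(1.9242) / ln(11.0619)
  = 0.65453 / 2.40351 = 0.27232

α ≈ 0.272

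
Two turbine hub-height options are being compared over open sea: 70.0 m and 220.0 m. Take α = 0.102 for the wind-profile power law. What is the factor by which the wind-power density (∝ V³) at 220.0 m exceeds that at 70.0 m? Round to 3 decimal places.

Speed ratio: V_B/V_A = (z_B/z_A)^α = (220.0/70.0)^0.102 = (3.1429)^0.102 = 1.12390
Power-density ratio: P_B/P_A = (V_B/V_A)³ = (1.12390)³ = 1.41965

1.420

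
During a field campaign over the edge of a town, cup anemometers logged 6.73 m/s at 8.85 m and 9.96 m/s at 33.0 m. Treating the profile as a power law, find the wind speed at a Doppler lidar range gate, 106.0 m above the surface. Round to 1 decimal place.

First find α: α = ln(V₂/V₁)/ln(z₂/z₁) = ln(9.96/6.73)/ln(33.0/8.85) = 0.39200/1.31609 = 0.2979
Extrapolate from 33.0 m to 106.0 m: V₃ = 9.96 × (106.0/33.0)^0.2979 = 9.96 × 1.4156 = 14.0997 m/s

14.1 m/s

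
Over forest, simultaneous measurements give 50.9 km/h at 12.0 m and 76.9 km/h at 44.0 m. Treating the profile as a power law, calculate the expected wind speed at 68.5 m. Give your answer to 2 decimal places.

First find α: α = ln(V₂/V₁)/ln(z₂/z₁) = ln(76.9/50.9)/ln(44.0/12.0) = 0.41264/1.29928 = 0.3176
Extrapolate from 44.0 m to 68.5 m: V₃ = 76.9 × (68.5/44.0)^0.3176 = 76.9 × 1.1509 = 88.5074 km/h

88.51 km/h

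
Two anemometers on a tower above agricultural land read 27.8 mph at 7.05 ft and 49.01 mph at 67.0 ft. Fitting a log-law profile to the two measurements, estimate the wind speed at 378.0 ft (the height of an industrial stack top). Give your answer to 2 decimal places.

Log law: V ∝ ln(z/z₀). From the pair, with r = V₁/V₂ = 0.56723,
ln z₀ = (ln z₁ − r·ln z₂)/(1 − r) = (1.9530 − 0.56723×4.2047)/0.43277 = -0.9982 → z₀ = 0.3685 ft
V₃ = V₁ · ln(z₃/z₀)/ln(z₁/z₀) = 27.8 × 6.9331/2.9513 = 65.3080 mph

65.31 mph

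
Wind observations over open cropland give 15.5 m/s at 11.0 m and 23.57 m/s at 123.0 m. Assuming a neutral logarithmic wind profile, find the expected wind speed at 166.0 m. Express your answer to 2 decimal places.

Log law: V ∝ ln(z/z₀). From the pair, with r = V₁/V₂ = 0.65762,
ln z₀ = (ln z₁ − r·ln z₂)/(1 − r) = (2.3979 − 0.65762×4.8122)/0.34238 = -2.2392 → z₀ = 0.1065 m
V₃ = V₁ · ln(z₃/z₀)/ln(z₁/z₀) = 15.5 × 7.3512/4.6371 = 24.5721 m/s

24.57 m/s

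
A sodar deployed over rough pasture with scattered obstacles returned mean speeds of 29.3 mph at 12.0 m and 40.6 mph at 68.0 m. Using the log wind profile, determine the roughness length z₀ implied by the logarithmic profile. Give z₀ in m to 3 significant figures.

Log law: V(z) ∝ ln(z/z₀). With r = V₁/V₂ = 29.3/40.6 = 0.72167,
r · ln(z₂/z₀) = ln(z₁/z₀) ⇒ ln z₀ = (ln z₁ − r·ln z₂)/(1 − r)
ln z₀ = (2.48491 − 0.72167×4.21951) / 0.27833 = -2.0128
z₀ = exp(-2.0128) = 0.1336 m

z₀ ≈ 0.134 m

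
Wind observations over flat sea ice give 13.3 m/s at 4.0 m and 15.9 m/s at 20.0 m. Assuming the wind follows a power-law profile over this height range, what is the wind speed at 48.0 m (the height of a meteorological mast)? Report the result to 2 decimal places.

17.52 m/s

First find α: α = ln(V₂/V₁)/ln(z₂/z₁) = ln(15.9/13.3)/ln(20.0/4.0) = 0.17856/1.60944 = 0.1109
Extrapolate from 20.0 m to 48.0 m: V₃ = 15.9 × (48.0/20.0)^0.1109 = 15.9 × 1.1020 = 17.5218 m/s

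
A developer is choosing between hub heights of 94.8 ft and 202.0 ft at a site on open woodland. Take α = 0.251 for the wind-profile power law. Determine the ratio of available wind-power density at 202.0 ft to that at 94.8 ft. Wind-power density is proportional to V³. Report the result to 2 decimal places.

1.77

Speed ratio: V_B/V_A = (z_B/z_A)^α = (202.0/94.8)^0.251 = (2.1308)^0.251 = 1.20911
Power-density ratio: P_B/P_A = (V_B/V_A)³ = (1.20911)³ = 1.76764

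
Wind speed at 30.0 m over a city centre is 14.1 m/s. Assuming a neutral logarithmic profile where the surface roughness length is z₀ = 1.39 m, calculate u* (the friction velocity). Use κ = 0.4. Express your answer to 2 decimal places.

Log law: V(z) = (u*/κ) · ln(z/z₀) ⇒ u* = κ · V / ln(z/z₀)
u* = 0.4 × 14.1 / ln(30.0/1.39) = 0.4 × 14.1 / 3.0719
   = 5.6400 / 3.0719 = 1.8360 m/s

u* ≈ 1.84 m/s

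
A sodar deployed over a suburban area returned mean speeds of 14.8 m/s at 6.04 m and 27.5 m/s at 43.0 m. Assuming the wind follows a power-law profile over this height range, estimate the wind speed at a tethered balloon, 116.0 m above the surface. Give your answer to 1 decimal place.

First find α: α = ln(V₂/V₁)/ln(z₂/z₁) = ln(27.5/14.8)/ln(43.0/6.04) = 0.61956/1.96280 = 0.3157
Extrapolate from 43.0 m to 116.0 m: V₃ = 27.5 × (116.0/43.0)^0.3157 = 27.5 × 1.3679 = 37.6162 m/s

37.6 m/s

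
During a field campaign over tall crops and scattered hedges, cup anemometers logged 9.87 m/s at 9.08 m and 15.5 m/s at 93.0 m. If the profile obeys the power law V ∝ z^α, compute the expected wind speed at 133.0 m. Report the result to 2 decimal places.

First find α: α = ln(V₂/V₁)/ln(z₂/z₁) = ln(15.5/9.87)/ln(93.0/9.08) = 0.45134/2.32653 = 0.1940
Extrapolate from 93.0 m to 133.0 m: V₃ = 15.5 × (133.0/93.0)^0.1940 = 15.5 × 1.0719 = 16.6139 m/s

16.61 m/s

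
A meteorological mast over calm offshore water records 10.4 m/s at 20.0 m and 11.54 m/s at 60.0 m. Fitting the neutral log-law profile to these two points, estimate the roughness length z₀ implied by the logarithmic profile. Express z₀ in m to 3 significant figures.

Log law: V(z) ∝ ln(z/z₀). With r = V₁/V₂ = 10.4/11.54 = 0.90121,
r · ln(z₂/z₀) = ln(z₁/z₀) ⇒ ln z₀ = (ln z₁ − r·ln z₂)/(1 − r)
ln z₀ = (2.99573 − 0.90121×4.09434) / 0.09879 = -7.0267
z₀ = exp(-7.0267) = 0.0008879 m

z₀ ≈ 0.000888 m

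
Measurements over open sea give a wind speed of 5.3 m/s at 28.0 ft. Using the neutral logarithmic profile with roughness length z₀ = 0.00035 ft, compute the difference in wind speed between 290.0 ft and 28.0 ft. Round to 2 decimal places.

Log law: V₂ = V₁ · ln(z₂/z₀)/ln(z₁/z₀) = 5.3 × 13.6275/11.2898 = 6.3974 m/s
ΔV = 6.3974 − 5.3 = 1.0974 m/s

1.10 m/s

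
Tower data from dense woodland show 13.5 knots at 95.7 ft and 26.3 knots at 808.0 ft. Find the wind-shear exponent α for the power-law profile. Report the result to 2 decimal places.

α ≈ 0.31

Power law: V₂/V₁ = (z₂/z₁)^α ⇒ α = ln(V₂/V₁) / ln(z₂/z₁)
α = ln(26.3/13.5) / ln(808.0/95.7) = ln(1.9481) / ln(8.4431)
  = 0.66688 / 2.13334 = 0.31260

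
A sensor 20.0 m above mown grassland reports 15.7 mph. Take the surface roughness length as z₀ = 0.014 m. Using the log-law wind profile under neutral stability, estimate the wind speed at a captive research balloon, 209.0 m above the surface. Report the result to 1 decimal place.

Log law: V(z) ∝ ln(z/z₀), so V₂/V₁ = ln(z₂/z₀) / ln(z₁/z₀).
ln(209.0/0.014) = 9.6110, ln(20.0/0.014) = 7.2644
V₂ = 15.7 × 9.6110/7.2644 = 15.7 × 1.3230 = 20.7715 mph

20.8 mph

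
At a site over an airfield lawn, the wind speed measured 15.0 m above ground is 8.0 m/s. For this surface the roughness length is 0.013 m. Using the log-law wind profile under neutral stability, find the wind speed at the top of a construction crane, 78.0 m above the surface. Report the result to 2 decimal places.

Log law: V(z) ∝ ln(z/z₀), so V₂/V₁ = ln(z₂/z₀) / ln(z₁/z₀).
ln(78.0/0.013) = 8.6995, ln(15.0/0.013) = 7.0509
V₂ = 8.0 × 8.6995/7.0509 = 8.0 × 1.2338 = 9.8706 m/s

9.87 m/s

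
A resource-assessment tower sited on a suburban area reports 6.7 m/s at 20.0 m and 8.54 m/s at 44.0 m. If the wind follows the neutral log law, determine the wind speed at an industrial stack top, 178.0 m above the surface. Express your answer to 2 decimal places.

Log law: V ∝ ln(z/z₀). From the pair, with r = V₁/V₂ = 0.78454,
ln z₀ = (ln z₁ − r·ln z₂)/(1 − r) = (2.9957 − 0.78454×3.7842)/0.21546 = 0.1247 → z₀ = 1.133 m
V₃ = V₁ · ln(z₃/z₀)/ln(z₁/z₀) = 6.7 × 5.0571/2.8710 = 11.8015 m/s

11.80 m/s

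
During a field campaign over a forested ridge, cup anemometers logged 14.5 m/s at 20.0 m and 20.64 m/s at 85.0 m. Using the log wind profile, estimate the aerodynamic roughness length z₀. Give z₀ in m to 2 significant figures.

z₀ ≈ 0.66 m

Log law: V(z) ∝ ln(z/z₀). With r = V₁/V₂ = 14.5/20.64 = 0.70252,
r · ln(z₂/z₀) = ln(z₁/z₀) ⇒ ln z₀ = (ln z₁ − r·ln z₂)/(1 − r)
ln z₀ = (2.99573 − 0.70252×4.44265) / 0.29748 = -0.4213
z₀ = exp(-0.4213) = 0.6562 m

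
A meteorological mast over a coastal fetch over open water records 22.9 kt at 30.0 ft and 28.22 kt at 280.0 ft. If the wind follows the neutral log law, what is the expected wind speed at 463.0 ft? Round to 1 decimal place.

29.4 kt

Log law: V ∝ ln(z/z₀). From the pair, with r = V₁/V₂ = 0.81148,
ln z₀ = (ln z₁ − r·ln z₂)/(1 − r) = (3.4012 − 0.81148×5.6348)/0.18852 = -6.2133 → z₀ = 0.002003 ft
V₃ = V₁ · ln(z₃/z₀)/ln(z₁/z₀) = 22.9 × 12.3511/9.6145 = 29.4179 kt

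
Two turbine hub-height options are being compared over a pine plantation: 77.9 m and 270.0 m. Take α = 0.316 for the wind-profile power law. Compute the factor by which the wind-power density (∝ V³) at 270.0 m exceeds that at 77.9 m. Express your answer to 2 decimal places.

Speed ratio: V_B/V_A = (z_B/z_A)^α = (270.0/77.9)^0.316 = (3.4660)^0.316 = 1.48110
Power-density ratio: P_B/P_A = (V_B/V_A)³ = (1.48110)³ = 3.24904

3.25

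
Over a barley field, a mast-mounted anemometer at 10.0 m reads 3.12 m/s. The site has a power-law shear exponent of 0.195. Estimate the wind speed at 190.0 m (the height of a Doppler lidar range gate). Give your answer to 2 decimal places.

5.54 m/s

Power-law profile: V₂ = V₁ · (z₂/z₁)^α
V₂ = 3.12 × (190.0/10.0)^0.195 = 3.12 × (19.0000)^0.195
    = 3.12 × 1.7756 = 5.5400 m/s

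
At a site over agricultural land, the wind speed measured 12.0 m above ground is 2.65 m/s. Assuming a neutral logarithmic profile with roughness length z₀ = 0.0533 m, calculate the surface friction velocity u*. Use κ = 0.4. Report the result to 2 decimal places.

Log law: V(z) = (u*/κ) · ln(z/z₀) ⇒ u* = κ · V / ln(z/z₀)
u* = 0.4 × 2.65 / ln(12.0/0.0533) = 0.4 × 2.65 / 5.4167
   = 1.0600 / 5.4167 = 0.1957 m/s

u* ≈ 0.20 m/s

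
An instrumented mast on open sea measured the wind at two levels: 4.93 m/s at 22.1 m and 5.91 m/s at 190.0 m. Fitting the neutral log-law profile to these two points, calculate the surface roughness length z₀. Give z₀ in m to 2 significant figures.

z₀ ≈ 0.00044 m

Log law: V(z) ∝ ln(z/z₀). With r = V₁/V₂ = 4.93/5.91 = 0.83418,
r · ln(z₂/z₀) = ln(z₁/z₀) ⇒ ln z₀ = (ln z₁ − r·ln z₂)/(1 − r)
ln z₀ = (3.09558 − 0.83418×5.24702) / 0.16582 = -7.7275
z₀ = exp(-7.7275) = 0.0004405 m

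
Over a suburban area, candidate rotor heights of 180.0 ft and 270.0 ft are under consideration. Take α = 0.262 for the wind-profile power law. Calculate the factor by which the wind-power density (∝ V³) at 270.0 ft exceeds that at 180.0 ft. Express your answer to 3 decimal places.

Speed ratio: V_B/V_A = (z_B/z_A)^α = (270.0/180.0)^0.262 = (1.5000)^0.262 = 1.11208
Power-density ratio: P_B/P_A = (V_B/V_A)³ = (1.11208)³ = 1.37533

1.375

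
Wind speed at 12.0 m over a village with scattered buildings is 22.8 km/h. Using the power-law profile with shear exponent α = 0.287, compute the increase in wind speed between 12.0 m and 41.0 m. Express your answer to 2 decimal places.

9.64 km/h

Power law: V₂ = V₁ · (z₂/z₁)^α = 22.8 × (3.4167)^0.287 = 32.4398 km/h
ΔV = 32.4398 − 22.8 = 9.6398 km/h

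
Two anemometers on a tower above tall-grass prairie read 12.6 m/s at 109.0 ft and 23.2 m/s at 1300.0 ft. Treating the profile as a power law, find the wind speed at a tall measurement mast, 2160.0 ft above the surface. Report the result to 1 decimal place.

26.3 m/s

First find α: α = ln(V₂/V₁)/ln(z₂/z₁) = ln(23.2/12.6)/ln(1300.0/109.0) = 0.61046/2.47877 = 0.2463
Extrapolate from 1300.0 ft to 2160.0 ft: V₃ = 23.2 × (2160.0/1300.0)^0.2463 = 23.2 × 1.1332 = 26.2902 m/s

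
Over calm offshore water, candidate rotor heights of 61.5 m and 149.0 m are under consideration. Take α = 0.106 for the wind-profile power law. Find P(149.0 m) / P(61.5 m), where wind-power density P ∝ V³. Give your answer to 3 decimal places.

1.325

Speed ratio: V_B/V_A = (z_B/z_A)^α = (149.0/61.5)^0.106 = (2.4228)^0.106 = 1.09834
Power-density ratio: P_B/P_A = (V_B/V_A)³ = (1.09834)³ = 1.32498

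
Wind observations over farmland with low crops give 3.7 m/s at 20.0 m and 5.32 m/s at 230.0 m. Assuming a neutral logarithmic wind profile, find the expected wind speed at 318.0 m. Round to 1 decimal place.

5.5 m/s

Log law: V ∝ ln(z/z₀). From the pair, with r = V₁/V₂ = 0.69549,
ln z₀ = (ln z₁ − r·ln z₂)/(1 − r) = (2.9957 − 0.69549×5.4381)/0.30451 = -2.5825 → z₀ = 0.07559 m
V₃ = V₁ · ln(z₃/z₀)/ln(z₁/z₀) = 3.7 × 8.3445/5.5782 = 5.5349 m/s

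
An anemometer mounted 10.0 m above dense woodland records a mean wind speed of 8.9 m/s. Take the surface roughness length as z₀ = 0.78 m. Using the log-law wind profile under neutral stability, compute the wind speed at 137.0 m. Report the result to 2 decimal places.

Log law: V(z) ∝ ln(z/z₀), so V₂/V₁ = ln(z₂/z₀) / ln(z₁/z₀).
ln(137.0/0.78) = 5.1684, ln(10.0/0.78) = 2.5510
V₂ = 8.9 × 5.1684/2.5510 = 8.9 × 2.0260 = 18.0315 m/s

18.03 m/s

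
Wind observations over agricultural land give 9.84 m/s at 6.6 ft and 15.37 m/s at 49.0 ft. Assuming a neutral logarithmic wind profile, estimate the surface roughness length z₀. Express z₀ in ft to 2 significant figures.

Log law: V(z) ∝ ln(z/z₀). With r = V₁/V₂ = 9.84/15.37 = 0.64021,
r · ln(z₂/z₀) = ln(z₁/z₀) ⇒ ln z₀ = (ln z₁ − r·ln z₂)/(1 − r)
ln z₀ = (1.88707 − 0.64021×3.89182) / 0.35979 = -1.6802
z₀ = exp(-1.6802) = 0.1863 ft

z₀ ≈ 0.19 ft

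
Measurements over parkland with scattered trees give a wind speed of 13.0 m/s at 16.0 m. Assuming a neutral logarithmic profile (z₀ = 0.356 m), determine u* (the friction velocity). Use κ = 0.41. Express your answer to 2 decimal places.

u* ≈ 1.40 m/s

Log law: V(z) = (u*/κ) · ln(z/z₀) ⇒ u* = κ · V / ln(z/z₀)
u* = 0.41 × 13.0 / ln(16.0/0.356) = 0.41 × 13.0 / 3.8054
   = 5.3300 / 3.8054 = 1.4006 m/s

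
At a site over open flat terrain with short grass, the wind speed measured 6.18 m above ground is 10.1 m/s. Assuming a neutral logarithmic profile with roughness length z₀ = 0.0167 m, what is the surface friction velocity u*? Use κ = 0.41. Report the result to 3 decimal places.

Log law: V(z) = (u*/κ) · ln(z/z₀) ⇒ u* = κ · V / ln(z/z₀)
u* = 0.41 × 10.1 / ln(6.18/0.0167) = 0.41 × 10.1 / 5.9137
   = 4.1410 / 5.9137 = 0.7002 m/s

u* ≈ 0.700 m/s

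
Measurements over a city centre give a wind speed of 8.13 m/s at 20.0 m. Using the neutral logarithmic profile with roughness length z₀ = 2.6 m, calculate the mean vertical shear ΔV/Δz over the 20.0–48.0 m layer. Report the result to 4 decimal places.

Log law: V₂ = V₁ · ln(z₂/z₀)/ln(z₁/z₀) = 8.13 × 2.9157/2.0402 = 11.6186 m/s
ΔV/Δz = (11.6186 − 8.13)/(48.0 − 20.0) = 3.4886/28.0000 = 0.12459 m/s/m

0.1246 m/s/m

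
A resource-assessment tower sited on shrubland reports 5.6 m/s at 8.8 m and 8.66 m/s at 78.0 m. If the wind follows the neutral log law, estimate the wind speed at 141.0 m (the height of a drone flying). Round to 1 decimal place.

Log law: V ∝ ln(z/z₀). From the pair, with r = V₁/V₂ = 0.64665,
ln z₀ = (ln z₁ − r·ln z₂)/(1 − r) = (2.1748 − 0.64665×4.3567)/0.35335 = -1.8184 → z₀ = 0.1623 m
V₃ = V₁ · ln(z₃/z₀)/ln(z₁/z₀) = 5.6 × 6.7671/3.9931 = 9.4903 m/s

9.5 m/s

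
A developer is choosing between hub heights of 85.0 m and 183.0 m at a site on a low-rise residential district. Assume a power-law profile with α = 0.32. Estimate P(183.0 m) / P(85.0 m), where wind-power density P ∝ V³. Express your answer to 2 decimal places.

2.09

Speed ratio: V_B/V_A = (z_B/z_A)^α = (183.0/85.0)^0.32 = (2.1529)^0.32 = 1.27812
Power-density ratio: P_B/P_A = (V_B/V_A)³ = (1.27812)³ = 2.08791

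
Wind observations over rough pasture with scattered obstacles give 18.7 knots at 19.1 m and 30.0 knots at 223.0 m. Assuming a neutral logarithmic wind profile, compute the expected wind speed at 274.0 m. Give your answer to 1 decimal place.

30.9 knots

Log law: V ∝ ln(z/z₀). From the pair, with r = V₁/V₂ = 0.62333,
ln z₀ = (ln z₁ − r·ln z₂)/(1 − r) = (2.9497 − 0.62333×5.4072)/0.37667 = -1.1171 → z₀ = 0.3272 m
V₃ = V₁ · ln(z₃/z₀)/ln(z₁/z₀) = 18.7 × 6.7302/4.0668 = 30.9470 knots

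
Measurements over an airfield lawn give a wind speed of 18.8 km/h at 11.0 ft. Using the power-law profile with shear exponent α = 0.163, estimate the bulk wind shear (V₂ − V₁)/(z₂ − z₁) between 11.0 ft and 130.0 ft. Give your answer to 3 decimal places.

0.078 km/h/ft

Power law: V₂ = V₁ · (z₂/z₁)^α = 18.8 × (11.8182)^0.163 = 28.1179 km/h
ΔV/Δz = (28.1179 − 18.8)/(130.0 − 11.0) = 9.3179/119.0000 = 0.07830 km/h/ft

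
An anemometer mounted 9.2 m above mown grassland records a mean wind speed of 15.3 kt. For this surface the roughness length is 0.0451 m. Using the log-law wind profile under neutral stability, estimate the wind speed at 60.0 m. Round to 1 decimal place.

Log law: V(z) ∝ ln(z/z₀), so V₂/V₁ = ln(z₂/z₀) / ln(z₁/z₀).
ln(60.0/0.0451) = 7.1932, ln(9.2/0.0451) = 5.3181
V₂ = 15.3 × 7.1932/5.3181 = 15.3 × 1.3526 = 20.6947 kt

20.7 kt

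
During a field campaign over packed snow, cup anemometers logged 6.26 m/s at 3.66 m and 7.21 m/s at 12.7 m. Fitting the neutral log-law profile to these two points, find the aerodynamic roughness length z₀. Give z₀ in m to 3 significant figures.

z₀ ≈ 0.00101 m

Log law: V(z) ∝ ln(z/z₀). With r = V₁/V₂ = 6.26/7.21 = 0.86824,
r · ln(z₂/z₀) = ln(z₁/z₀) ⇒ ln z₀ = (ln z₁ − r·ln z₂)/(1 − r)
ln z₀ = (1.29746 − 0.86824×2.54160) / 0.13176 = -6.9008
z₀ = exp(-6.9008) = 0.001007 m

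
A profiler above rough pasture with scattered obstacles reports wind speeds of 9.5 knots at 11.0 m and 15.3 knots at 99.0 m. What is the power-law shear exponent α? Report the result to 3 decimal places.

α ≈ 0.217

Power law: V₂/V₁ = (z₂/z₁)^α ⇒ α = ln(V₂/V₁) / ln(z₂/z₁)
α = ln(15.3/9.5) / ln(99.0/11.0) = ln(1.6105) / ln(9.0000)
  = 0.47656 / 2.19722 = 0.21689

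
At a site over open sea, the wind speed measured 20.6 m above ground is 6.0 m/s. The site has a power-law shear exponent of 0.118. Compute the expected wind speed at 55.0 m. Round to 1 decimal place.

6.7 m/s

Power-law profile: V₂ = V₁ · (z₂/z₁)^α
V₂ = 6.0 × (55.0/20.6)^0.118 = 6.0 × (2.6699)^0.118
    = 6.0 × 1.1229 = 6.7372 m/s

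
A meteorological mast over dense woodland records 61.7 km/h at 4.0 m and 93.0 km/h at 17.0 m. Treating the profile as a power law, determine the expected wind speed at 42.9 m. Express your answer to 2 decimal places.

120.92 km/h

First find α: α = ln(V₂/V₁)/ln(z₂/z₁) = ln(93.0/61.7)/ln(17.0/4.0) = 0.41032/1.44692 = 0.2836
Extrapolate from 17.0 m to 42.9 m: V₃ = 93.0 × (42.9/17.0)^0.2836 = 93.0 × 1.3002 = 120.9161 km/h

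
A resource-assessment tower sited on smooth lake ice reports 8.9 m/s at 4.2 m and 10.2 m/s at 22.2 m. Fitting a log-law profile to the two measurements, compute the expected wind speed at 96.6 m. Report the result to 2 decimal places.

Log law: V ∝ ln(z/z₀). From the pair, with r = V₁/V₂ = 0.87255,
ln z₀ = (ln z₁ − r·ln z₂)/(1 − r) = (1.4351 − 0.87255×3.1001)/0.12745 = -9.9638 → z₀ = 0.00004707 m
V₃ = V₁ · ln(z₃/z₀)/ln(z₁/z₀) = 8.9 × 14.5344/11.3989 = 11.3481 m/s

11.35 m/s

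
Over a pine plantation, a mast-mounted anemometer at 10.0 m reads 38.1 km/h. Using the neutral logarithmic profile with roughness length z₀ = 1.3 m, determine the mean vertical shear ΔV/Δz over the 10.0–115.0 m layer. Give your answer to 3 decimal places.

0.434 km/h/m

Log law: V₂ = V₁ · ln(z₂/z₀)/ln(z₁/z₀) = 38.1 × 4.4826/2.0402 = 83.7095 km/h
ΔV/Δz = (83.7095 − 38.1)/(115.0 − 10.0) = 45.6095/105.0000 = 0.43438 km/h/m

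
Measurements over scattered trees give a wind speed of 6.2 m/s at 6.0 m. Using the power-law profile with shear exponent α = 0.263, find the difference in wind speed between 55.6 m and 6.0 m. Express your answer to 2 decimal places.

4.94 m/s

Power law: V₂ = V₁ · (z₂/z₁)^α = 6.2 × (9.2667)^0.263 = 11.1351 m/s
ΔV = 11.1351 − 6.2 = 4.9351 m/s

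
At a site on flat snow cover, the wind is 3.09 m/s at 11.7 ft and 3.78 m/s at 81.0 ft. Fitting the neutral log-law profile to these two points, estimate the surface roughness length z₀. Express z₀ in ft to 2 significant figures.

z₀ ≈ 0.0020 ft

Log law: V(z) ∝ ln(z/z₀). With r = V₁/V₂ = 3.09/3.78 = 0.81746,
r · ln(z₂/z₀) = ln(z₁/z₀) ⇒ ln z₀ = (ln z₁ − r·ln z₂)/(1 − r)
ln z₀ = (2.45959 − 0.81746×4.39445) / 0.18254 = -6.2052
z₀ = exp(-6.2052) = 0.002019 ft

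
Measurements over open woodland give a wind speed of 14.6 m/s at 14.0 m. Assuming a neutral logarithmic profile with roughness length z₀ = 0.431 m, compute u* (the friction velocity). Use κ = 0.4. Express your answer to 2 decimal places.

Log law: V(z) = (u*/κ) · ln(z/z₀) ⇒ u* = κ · V / ln(z/z₀)
u* = 0.4 × 14.6 / ln(14.0/0.431) = 0.4 × 14.6 / 3.4807
   = 5.8400 / 3.4807 = 1.6778 m/s

u* ≈ 1.68 m/s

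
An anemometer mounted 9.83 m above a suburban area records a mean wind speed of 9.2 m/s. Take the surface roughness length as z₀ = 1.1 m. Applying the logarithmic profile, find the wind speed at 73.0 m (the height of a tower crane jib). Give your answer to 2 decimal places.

17.62 m/s

Log law: V(z) ∝ ln(z/z₀), so V₂/V₁ = ln(z₂/z₀) / ln(z₁/z₀).
ln(73.0/1.1) = 4.1951, ln(9.83/1.1) = 2.1901
V₂ = 9.2 × 4.1951/2.1901 = 9.2 × 1.9155 = 17.6224 m/s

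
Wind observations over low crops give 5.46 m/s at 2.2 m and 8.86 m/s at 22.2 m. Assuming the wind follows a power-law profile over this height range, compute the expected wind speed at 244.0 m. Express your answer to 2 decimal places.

First find α: α = ln(V₂/V₁)/ln(z₂/z₁) = ln(8.86/5.46)/ln(22.2/2.2) = 0.48410/2.31163 = 0.2094
Extrapolate from 22.2 m to 244.0 m: V₃ = 8.86 × (244.0/22.2)^0.2094 = 8.86 × 1.6520 = 14.6368 m/s

14.64 m/s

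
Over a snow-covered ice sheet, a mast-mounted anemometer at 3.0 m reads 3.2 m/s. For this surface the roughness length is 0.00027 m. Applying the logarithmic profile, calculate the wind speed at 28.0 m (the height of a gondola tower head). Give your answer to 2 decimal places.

3.97 m/s

Log law: V(z) ∝ ln(z/z₀), so V₂/V₁ = ln(z₂/z₀) / ln(z₁/z₀).
ln(28.0/0.00027) = 11.5493, ln(3.0/0.00027) = 9.3157
V₂ = 3.2 × 11.5493/9.3157 = 3.2 × 1.2398 = 3.9673 m/s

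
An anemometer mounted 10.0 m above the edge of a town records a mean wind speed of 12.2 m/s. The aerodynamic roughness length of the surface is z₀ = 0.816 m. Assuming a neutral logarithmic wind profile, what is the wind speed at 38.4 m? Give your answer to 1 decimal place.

Log law: V(z) ∝ ln(z/z₀), so V₂/V₁ = ln(z₂/z₀) / ln(z₁/z₀).
ln(38.4/0.816) = 3.8514, ln(10.0/0.816) = 2.5059
V₂ = 12.2 × 3.8514/2.5059 = 12.2 × 1.5369 = 18.7504 m/s

18.8 m/s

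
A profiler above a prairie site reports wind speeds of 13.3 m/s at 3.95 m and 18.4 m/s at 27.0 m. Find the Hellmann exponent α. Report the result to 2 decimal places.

Power law: V₂/V₁ = (z₂/z₁)^α ⇒ α = ln(V₂/V₁) / ln(z₂/z₁)
α = ln(18.4/13.3) / ln(27.0/3.95) = ln(1.3835) / ln(6.8354)
  = 0.32459 / 1.92212 = 0.16887

α ≈ 0.17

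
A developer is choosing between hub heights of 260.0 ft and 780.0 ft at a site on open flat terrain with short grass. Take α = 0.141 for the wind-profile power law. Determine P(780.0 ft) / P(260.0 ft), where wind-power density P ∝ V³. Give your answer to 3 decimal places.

Speed ratio: V_B/V_A = (z_B/z_A)^α = (780.0/260.0)^0.141 = (3.0000)^0.141 = 1.16755
Power-density ratio: P_B/P_A = (V_B/V_A)³ = (1.16755)³ = 1.59156

1.592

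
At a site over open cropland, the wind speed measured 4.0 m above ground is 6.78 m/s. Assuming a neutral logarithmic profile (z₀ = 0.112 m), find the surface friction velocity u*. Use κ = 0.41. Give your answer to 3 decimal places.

Log law: V(z) = (u*/κ) · ln(z/z₀) ⇒ u* = κ · V / ln(z/z₀)
u* = 0.41 × 6.78 / ln(4.0/0.112) = 0.41 × 6.78 / 3.5756
   = 2.7798 / 3.5756 = 0.7774 m/s

u* ≈ 0.777 m/s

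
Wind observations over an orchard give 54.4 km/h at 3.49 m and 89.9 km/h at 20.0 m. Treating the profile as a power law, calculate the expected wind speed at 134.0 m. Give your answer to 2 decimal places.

155.40 km/h

First find α: α = ln(V₂/V₁)/ln(z₂/z₁) = ln(89.9/54.4)/ln(20.0/3.49) = 0.50233/1.74583 = 0.2877
Extrapolate from 20.0 m to 134.0 m: V₃ = 89.9 × (134.0/20.0)^0.2877 = 89.9 × 1.7286 = 155.3993 km/h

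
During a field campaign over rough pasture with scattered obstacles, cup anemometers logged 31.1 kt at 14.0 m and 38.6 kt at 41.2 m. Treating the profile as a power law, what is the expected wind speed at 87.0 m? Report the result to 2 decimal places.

First find α: α = ln(V₂/V₁)/ln(z₂/z₁) = ln(38.6/31.1)/ln(41.2/14.0) = 0.21604/1.07938 = 0.2002
Extrapolate from 41.2 m to 87.0 m: V₃ = 38.6 × (87.0/41.2)^0.2002 = 38.6 × 1.1614 = 44.8293 kt

44.83 kt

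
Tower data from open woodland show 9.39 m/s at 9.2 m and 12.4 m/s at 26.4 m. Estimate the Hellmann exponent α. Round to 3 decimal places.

α ≈ 0.264

Power law: V₂/V₁ = (z₂/z₁)^α ⇒ α = ln(V₂/V₁) / ln(z₂/z₁)
α = ln(12.4/9.39) / ln(26.4/9.2) = ln(1.3206) / ln(2.8696)
  = 0.27805 / 1.05416 = 0.26377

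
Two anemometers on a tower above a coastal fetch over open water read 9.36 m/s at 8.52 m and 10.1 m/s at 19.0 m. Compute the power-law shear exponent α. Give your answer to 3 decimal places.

α ≈ 0.095

Power law: V₂/V₁ = (z₂/z₁)^α ⇒ α = ln(V₂/V₁) / ln(z₂/z₁)
α = ln(10.1/9.36) / ln(19.0/8.52) = ln(1.0791) / ln(2.2300)
  = 0.07609 / 0.80202 = 0.09487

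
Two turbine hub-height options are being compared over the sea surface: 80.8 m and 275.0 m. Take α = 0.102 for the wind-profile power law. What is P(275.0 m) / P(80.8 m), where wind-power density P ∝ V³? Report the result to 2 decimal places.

Speed ratio: V_B/V_A = (z_B/z_A)^α = (275.0/80.8)^0.102 = (3.4035)^0.102 = 1.13307
Power-density ratio: P_B/P_A = (V_B/V_A)³ = (1.13307)³ = 1.45468

1.45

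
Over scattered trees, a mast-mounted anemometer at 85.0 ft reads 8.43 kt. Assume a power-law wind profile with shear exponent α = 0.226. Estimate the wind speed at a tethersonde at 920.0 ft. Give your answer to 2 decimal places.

14.44 kt

Power-law profile: V₂ = V₁ · (z₂/z₁)^α
V₂ = 8.43 × (920.0/85.0)^0.226 = 8.43 × (10.8235)^0.226
    = 8.43 × 1.7130 = 14.4409 kt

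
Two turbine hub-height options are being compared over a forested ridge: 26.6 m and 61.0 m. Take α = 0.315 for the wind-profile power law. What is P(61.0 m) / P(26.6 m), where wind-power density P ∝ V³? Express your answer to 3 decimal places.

2.191

Speed ratio: V_B/V_A = (z_B/z_A)^α = (61.0/26.6)^0.315 = (2.2932)^0.315 = 1.29880
Power-density ratio: P_B/P_A = (V_B/V_A)³ = (1.29880)³ = 2.19091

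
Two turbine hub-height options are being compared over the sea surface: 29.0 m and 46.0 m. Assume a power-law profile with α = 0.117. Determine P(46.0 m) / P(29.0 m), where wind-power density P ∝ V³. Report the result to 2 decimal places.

Speed ratio: V_B/V_A = (z_B/z_A)^α = (46.0/29.0)^0.117 = (1.5862)^0.117 = 1.05546
Power-density ratio: P_B/P_A = (V_B/V_A)³ = (1.05546)³ = 1.17578

1.18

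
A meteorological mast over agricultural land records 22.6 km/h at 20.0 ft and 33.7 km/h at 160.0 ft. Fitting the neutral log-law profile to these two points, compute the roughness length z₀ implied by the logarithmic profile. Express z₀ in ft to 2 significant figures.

z₀ ≈ 0.29 ft

Log law: V(z) ∝ ln(z/z₀). With r = V₁/V₂ = 22.6/33.7 = 0.67062,
r · ln(z₂/z₀) = ln(z₁/z₀) ⇒ ln z₀ = (ln z₁ − r·ln z₂)/(1 − r)
ln z₀ = (2.99573 − 0.67062×5.07517) / 0.32938 = -1.2381
z₀ = exp(-1.2381) = 0.2899 ft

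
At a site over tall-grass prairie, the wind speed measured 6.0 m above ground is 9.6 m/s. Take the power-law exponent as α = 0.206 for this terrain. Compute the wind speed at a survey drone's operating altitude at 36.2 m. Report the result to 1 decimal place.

Power-law profile: V₂ = V₁ · (z₂/z₁)^α
V₂ = 9.6 × (36.2/6.0)^0.206 = 9.6 × (6.0333)^0.206
    = 9.6 × 1.4481 = 13.9016 m/s

13.9 m/s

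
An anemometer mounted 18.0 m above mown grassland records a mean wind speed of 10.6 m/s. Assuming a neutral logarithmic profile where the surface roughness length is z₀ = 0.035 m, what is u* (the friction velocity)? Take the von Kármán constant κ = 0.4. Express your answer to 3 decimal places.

Log law: V(z) = (u*/κ) · ln(z/z₀) ⇒ u* = κ · V / ln(z/z₀)
u* = 0.4 × 10.6 / ln(18.0/0.035) = 0.4 × 10.6 / 6.2428
   = 4.2400 / 6.2428 = 0.6792 m/s

u* ≈ 0.679 m/s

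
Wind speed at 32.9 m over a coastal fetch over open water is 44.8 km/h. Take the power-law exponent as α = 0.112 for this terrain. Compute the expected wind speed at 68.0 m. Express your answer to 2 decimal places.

48.60 km/h

Power-law profile: V₂ = V₁ · (z₂/z₁)^α
V₂ = 44.8 × (68.0/32.9)^0.112 = 44.8 × (2.0669)^0.112
    = 44.8 × 1.0847 = 48.5952 km/h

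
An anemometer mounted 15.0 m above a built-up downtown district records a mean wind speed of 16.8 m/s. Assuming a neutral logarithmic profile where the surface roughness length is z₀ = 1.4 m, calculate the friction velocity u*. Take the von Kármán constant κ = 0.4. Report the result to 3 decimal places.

u* ≈ 2.834 m/s

Log law: V(z) = (u*/κ) · ln(z/z₀) ⇒ u* = κ · V / ln(z/z₀)
u* = 0.4 × 16.8 / ln(15.0/1.4) = 0.4 × 16.8 / 2.3716
   = 6.7200 / 2.3716 = 2.8336 m/s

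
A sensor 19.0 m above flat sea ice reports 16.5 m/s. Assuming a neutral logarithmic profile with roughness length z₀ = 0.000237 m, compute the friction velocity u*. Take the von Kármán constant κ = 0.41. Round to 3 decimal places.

Log law: V(z) = (u*/κ) · ln(z/z₀) ⇒ u* = κ · V / ln(z/z₀)
u* = 0.41 × 16.5 / ln(19.0/0.000237) = 0.41 × 16.5 / 11.2919
   = 6.7650 / 11.2919 = 0.5991 m/s

u* ≈ 0.599 m/s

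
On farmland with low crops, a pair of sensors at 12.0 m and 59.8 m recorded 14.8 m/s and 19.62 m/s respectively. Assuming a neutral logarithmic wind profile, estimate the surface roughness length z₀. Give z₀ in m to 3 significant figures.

Log law: V(z) ∝ ln(z/z₀). With r = V₁/V₂ = 14.8/19.62 = 0.75433,
r · ln(z₂/z₀) = ln(z₁/z₀) ⇒ ln z₀ = (ln z₁ − r·ln z₂)/(1 − r)
ln z₀ = (2.48491 − 0.75433×4.09101) / 0.24567 = -2.4467
z₀ = exp(-2.4467) = 0.08658 m

z₀ ≈ 0.0866 m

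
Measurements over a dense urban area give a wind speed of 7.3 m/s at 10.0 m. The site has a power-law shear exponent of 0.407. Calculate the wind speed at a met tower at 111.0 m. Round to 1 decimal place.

Power-law profile: V₂ = V₁ · (z₂/z₁)^α
V₂ = 7.3 × (111.0/10.0)^0.407 = 7.3 × (11.1000)^0.407
    = 7.3 × 2.6635 = 19.4433 m/s

19.4 m/s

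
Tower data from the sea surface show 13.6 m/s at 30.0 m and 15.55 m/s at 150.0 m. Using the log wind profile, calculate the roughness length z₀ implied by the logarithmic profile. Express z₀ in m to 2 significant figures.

z₀ ≈ 0.00040 m

Log law: V(z) ∝ ln(z/z₀). With r = V₁/V₂ = 13.6/15.55 = 0.87460,
r · ln(z₂/z₀) = ln(z₁/z₀) ⇒ ln z₀ = (ln z₁ − r·ln z₂)/(1 − r)
ln z₀ = (3.40120 − 0.87460×5.01064) / 0.12540 = -7.8236
z₀ = exp(-7.8236) = 0.0004002 m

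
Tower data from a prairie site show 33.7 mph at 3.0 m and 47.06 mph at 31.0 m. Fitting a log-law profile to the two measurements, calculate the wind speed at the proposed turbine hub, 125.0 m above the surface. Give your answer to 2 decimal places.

55.04 mph

Log law: V ∝ ln(z/z₀). From the pair, with r = V₁/V₂ = 0.71611,
ln z₀ = (ln z₁ − r·ln z₂)/(1 − r) = (1.0986 − 0.71611×3.4340)/0.28389 = -4.7923 → z₀ = 0.008294 m
V₃ = V₁ · ln(z₃/z₀)/ln(z₁/z₀) = 33.7 × 9.6206/5.8909 = 55.0365 mph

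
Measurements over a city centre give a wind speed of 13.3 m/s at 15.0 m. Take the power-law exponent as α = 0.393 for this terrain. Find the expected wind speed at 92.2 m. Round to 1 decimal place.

Power-law profile: V₂ = V₁ · (z₂/z₁)^α
V₂ = 13.3 × (92.2/15.0)^0.393 = 13.3 × (6.1467)^0.393
    = 13.3 × 2.0414 = 27.1511 m/s

27.2 m/s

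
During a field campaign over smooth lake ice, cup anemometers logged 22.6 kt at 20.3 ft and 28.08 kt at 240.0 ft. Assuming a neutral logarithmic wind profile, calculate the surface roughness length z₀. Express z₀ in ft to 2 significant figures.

z₀ ≈ 0.00076 ft

Log law: V(z) ∝ ln(z/z₀). With r = V₁/V₂ = 22.6/28.08 = 0.80484,
r · ln(z₂/z₀) = ln(z₁/z₀) ⇒ ln z₀ = (ln z₁ − r·ln z₂)/(1 − r)
ln z₀ = (3.01062 − 0.80484×5.48064) / 0.19516 = -7.1759
z₀ = exp(-7.1759) = 0.0007648 ft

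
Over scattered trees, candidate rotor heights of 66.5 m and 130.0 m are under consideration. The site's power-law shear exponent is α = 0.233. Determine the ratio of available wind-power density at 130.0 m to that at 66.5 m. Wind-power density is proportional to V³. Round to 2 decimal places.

1.60

Speed ratio: V_B/V_A = (z_B/z_A)^α = (130.0/66.5)^0.233 = (1.9549)^0.233 = 1.16905
Power-density ratio: P_B/P_A = (V_B/V_A)³ = (1.16905)³ = 1.59770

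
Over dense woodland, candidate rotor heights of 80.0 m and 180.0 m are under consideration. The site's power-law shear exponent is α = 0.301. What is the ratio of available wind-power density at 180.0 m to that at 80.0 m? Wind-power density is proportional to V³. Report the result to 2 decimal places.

Speed ratio: V_B/V_A = (z_B/z_A)^α = (180.0/80.0)^0.301 = (2.2500)^0.301 = 1.27646
Power-density ratio: P_B/P_A = (V_B/V_A)³ = (1.27646)³ = 2.07980

2.08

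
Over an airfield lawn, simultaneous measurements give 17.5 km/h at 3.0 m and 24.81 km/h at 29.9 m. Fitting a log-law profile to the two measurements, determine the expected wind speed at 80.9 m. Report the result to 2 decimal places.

Log law: V ∝ ln(z/z₀). From the pair, with r = V₁/V₂ = 0.70536,
ln z₀ = (ln z₁ − r·ln z₂)/(1 − r) = (1.0986 − 0.70536×3.3979)/0.29464 = -4.4057 → z₀ = 0.01221 m
V₃ = V₁ · ln(z₃/z₀)/ln(z₁/z₀) = 17.5 × 8.7990/5.5044 = 27.9745 km/h

27.97 km/h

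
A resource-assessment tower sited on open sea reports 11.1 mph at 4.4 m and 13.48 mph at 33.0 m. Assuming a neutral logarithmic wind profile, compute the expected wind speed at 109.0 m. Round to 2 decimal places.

Log law: V ∝ ln(z/z₀). From the pair, with r = V₁/V₂ = 0.82344,
ln z₀ = (ln z₁ − r·ln z₂)/(1 − r) = (1.4816 − 0.82344×3.4965)/0.17656 = -7.9156 → z₀ = 0.0003650 m
V₃ = V₁ · ln(z₃/z₀)/ln(z₁/z₀) = 11.1 × 12.6070/9.3972 = 14.8913 mph

14.89 mph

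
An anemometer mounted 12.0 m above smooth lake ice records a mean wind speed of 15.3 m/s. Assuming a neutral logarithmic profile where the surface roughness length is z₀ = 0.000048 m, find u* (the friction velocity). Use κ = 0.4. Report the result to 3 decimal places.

u* ≈ 0.492 m/s

Log law: V(z) = (u*/κ) · ln(z/z₀) ⇒ u* = κ · V / ln(z/z₀)
u* = 0.4 × 15.3 / ln(12.0/0.000048) = 0.4 × 15.3 / 12.4292
   = 6.1200 / 12.4292 = 0.4924 m/s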